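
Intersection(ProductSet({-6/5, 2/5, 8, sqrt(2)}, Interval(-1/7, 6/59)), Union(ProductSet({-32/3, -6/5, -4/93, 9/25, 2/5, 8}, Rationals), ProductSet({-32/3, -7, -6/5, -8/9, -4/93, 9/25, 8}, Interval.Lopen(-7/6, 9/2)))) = Union(ProductSet({-6/5, 8}, Interval(-1/7, 6/59)), ProductSet({-6/5, 2/5, 8}, Intersection(Interval(-1/7, 6/59), Rationals)))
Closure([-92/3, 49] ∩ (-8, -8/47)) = [-8, -8/47]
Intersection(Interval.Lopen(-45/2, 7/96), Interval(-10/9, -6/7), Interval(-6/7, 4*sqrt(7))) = {-6/7}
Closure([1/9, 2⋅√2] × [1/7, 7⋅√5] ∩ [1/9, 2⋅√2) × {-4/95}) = ∅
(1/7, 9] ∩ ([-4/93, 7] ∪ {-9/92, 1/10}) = (1/7, 7]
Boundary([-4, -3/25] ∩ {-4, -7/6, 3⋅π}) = {-4, -7/6}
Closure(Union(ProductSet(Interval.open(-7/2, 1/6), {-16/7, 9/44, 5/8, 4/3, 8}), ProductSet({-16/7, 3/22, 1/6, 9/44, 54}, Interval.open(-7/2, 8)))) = Union(ProductSet({-16/7, 3/22, 1/6, 9/44, 54}, Interval(-7/2, 8)), ProductSet(Interval(-7/2, 1/6), {-16/7, 9/44, 5/8, 4/3, 8}))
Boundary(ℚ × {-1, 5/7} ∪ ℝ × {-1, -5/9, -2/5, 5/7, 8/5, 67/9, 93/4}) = ℝ × {-1, -5/9, -2/5, 5/7, 8/5, 67/9, 93/4}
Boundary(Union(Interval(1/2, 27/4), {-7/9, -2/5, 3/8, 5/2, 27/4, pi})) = {-7/9, -2/5, 3/8, 1/2, 27/4}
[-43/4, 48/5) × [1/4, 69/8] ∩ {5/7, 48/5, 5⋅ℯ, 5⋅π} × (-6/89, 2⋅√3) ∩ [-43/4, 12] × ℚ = {5/7} × (ℚ ∩ [1/4, 2⋅√3))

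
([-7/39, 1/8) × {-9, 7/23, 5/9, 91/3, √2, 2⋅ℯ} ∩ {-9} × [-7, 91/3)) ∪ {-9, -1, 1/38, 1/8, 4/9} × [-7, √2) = {-9, -1, 1/38, 1/8, 4/9} × [-7, √2)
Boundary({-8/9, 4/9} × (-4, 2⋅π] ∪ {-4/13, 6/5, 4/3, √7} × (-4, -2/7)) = ({-8/9, 4/9} × [-4, 2⋅π]) ∪ ({-4/13, 6/5, 4/3, √7} × [-4, -2/7])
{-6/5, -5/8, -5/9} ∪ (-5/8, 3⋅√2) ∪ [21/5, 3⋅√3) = {-6/5} ∪ [-5/8, 3⋅√3)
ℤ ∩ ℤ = ℤ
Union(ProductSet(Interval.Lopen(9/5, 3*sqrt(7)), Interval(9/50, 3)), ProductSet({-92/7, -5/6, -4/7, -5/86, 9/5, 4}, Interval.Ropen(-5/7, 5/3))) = Union(ProductSet({-92/7, -5/6, -4/7, -5/86, 9/5, 4}, Interval.Ropen(-5/7, 5/3)), ProductSet(Interval.Lopen(9/5, 3*sqrt(7)), Interval(9/50, 3)))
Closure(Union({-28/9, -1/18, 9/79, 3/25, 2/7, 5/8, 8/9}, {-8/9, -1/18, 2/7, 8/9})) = {-28/9, -8/9, -1/18, 9/79, 3/25, 2/7, 5/8, 8/9}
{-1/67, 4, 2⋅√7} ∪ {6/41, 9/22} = {-1/67, 6/41, 9/22, 4, 2⋅√7}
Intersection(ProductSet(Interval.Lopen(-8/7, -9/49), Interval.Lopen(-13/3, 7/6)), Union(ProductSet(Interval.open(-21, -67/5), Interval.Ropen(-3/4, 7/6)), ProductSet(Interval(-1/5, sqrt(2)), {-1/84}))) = ProductSet(Interval(-1/5, -9/49), {-1/84})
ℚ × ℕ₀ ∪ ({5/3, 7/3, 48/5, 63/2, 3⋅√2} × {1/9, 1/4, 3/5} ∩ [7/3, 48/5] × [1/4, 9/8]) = (ℚ × ℕ₀) ∪ ({7/3, 48/5, 3⋅√2} × {1/4, 3/5})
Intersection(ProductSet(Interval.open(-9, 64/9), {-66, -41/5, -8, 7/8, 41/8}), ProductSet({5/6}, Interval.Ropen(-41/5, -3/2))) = ProductSet({5/6}, {-41/5, -8})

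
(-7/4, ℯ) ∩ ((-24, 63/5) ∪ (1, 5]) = (-7/4, ℯ)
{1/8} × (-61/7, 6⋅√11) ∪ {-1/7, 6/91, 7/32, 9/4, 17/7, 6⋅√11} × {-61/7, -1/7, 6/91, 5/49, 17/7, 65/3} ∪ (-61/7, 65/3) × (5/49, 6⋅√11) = ({1/8} × (-61/7, 6⋅√11)) ∪ ((-61/7, 65/3) × (5/49, 6⋅√11)) ∪ ({-1/7, 6/91, 7/32, 9/4, 17/7, 6⋅√11} × {-61/7, -1/7, 6/91, 5/49, 17/7, 65/3})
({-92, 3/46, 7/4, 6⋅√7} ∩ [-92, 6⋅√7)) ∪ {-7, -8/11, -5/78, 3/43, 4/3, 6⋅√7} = {-92, -7, -8/11, -5/78, 3/46, 3/43, 4/3, 7/4, 6⋅√7}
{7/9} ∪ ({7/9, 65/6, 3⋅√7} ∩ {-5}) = {7/9}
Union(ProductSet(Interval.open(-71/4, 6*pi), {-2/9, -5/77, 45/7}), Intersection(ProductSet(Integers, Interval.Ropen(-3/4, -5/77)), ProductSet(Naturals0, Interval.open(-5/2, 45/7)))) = Union(ProductSet(Interval.open(-71/4, 6*pi), {-2/9, -5/77, 45/7}), ProductSet(Naturals0, Interval.Ropen(-3/4, -5/77)))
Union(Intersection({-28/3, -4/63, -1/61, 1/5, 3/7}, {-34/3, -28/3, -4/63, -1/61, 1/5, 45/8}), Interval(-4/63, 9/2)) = Union({-28/3}, Interval(-4/63, 9/2))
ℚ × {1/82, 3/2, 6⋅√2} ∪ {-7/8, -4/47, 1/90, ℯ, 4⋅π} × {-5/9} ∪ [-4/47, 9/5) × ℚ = ([-4/47, 9/5) × ℚ) ∪ (ℚ × {1/82, 3/2, 6⋅√2}) ∪ ({-7/8, -4/47, 1/90, ℯ, 4⋅π} × {-5/9})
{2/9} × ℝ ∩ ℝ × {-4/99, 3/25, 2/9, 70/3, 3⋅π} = {2/9} × {-4/99, 3/25, 2/9, 70/3, 3⋅π}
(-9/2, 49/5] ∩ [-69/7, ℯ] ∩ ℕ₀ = {0, 1, 2}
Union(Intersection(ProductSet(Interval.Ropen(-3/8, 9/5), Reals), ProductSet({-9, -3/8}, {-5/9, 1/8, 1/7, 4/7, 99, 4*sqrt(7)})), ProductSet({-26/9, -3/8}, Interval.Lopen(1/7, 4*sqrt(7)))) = Union(ProductSet({-3/8}, {-5/9, 1/8, 1/7, 4/7, 99, 4*sqrt(7)}), ProductSet({-26/9, -3/8}, Interval.Lopen(1/7, 4*sqrt(7))))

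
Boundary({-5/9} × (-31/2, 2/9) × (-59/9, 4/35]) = {-5/9} × [-31/2, 2/9] × [-59/9, 4/35]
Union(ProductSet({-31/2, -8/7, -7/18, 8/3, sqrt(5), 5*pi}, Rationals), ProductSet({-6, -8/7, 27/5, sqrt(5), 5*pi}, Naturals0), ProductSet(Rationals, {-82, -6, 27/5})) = Union(ProductSet({-6, -8/7, 27/5, sqrt(5), 5*pi}, Naturals0), ProductSet({-31/2, -8/7, -7/18, 8/3, sqrt(5), 5*pi}, Rationals), ProductSet(Rationals, {-82, -6, 27/5}))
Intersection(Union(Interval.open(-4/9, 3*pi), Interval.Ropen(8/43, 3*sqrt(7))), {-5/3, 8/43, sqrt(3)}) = {8/43, sqrt(3)}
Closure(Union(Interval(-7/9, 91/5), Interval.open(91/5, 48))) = Interval(-7/9, 48)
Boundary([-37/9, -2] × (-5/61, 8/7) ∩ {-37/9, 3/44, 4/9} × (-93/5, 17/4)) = {-37/9} × [-5/61, 8/7]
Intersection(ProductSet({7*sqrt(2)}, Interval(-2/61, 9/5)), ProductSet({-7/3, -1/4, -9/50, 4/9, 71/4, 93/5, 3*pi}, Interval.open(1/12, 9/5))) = EmptySet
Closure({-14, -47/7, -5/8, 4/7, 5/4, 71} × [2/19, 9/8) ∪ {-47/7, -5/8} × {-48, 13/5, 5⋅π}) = ({-47/7, -5/8} × {-48, 13/5, 5⋅π}) ∪ ({-14, -47/7, -5/8, 4/7, 5/4, 71} × [2/19, 9/8])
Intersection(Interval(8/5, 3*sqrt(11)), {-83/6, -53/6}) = EmptySet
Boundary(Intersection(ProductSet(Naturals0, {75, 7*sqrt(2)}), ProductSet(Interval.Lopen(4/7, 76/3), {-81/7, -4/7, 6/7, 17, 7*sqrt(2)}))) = ProductSet(Range(1, 26, 1), {7*sqrt(2)})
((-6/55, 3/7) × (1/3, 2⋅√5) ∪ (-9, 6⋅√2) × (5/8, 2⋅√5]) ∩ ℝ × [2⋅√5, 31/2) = (-9, 6⋅√2) × {2⋅√5}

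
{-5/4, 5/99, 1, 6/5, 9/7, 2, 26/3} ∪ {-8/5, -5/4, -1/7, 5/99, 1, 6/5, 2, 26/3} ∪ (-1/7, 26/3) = {-8/5, -5/4} ∪ [-1/7, 26/3]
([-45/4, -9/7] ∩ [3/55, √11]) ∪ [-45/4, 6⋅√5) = [-45/4, 6⋅√5)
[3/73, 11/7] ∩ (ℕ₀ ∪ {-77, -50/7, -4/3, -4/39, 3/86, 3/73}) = {3/73} ∪ {1}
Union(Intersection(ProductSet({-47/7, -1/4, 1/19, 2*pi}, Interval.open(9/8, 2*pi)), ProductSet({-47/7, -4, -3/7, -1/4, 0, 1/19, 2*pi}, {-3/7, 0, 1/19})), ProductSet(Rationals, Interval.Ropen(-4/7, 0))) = ProductSet(Rationals, Interval.Ropen(-4/7, 0))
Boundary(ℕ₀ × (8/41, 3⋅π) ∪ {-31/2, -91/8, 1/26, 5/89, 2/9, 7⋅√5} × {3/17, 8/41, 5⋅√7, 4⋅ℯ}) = (ℕ₀ × [8/41, 3⋅π]) ∪ ({-31/2, -91/8, 1/26, 5/89, 2/9, 7⋅√5} × {3/17, 8/41, 5⋅√7, 4⋅ℯ})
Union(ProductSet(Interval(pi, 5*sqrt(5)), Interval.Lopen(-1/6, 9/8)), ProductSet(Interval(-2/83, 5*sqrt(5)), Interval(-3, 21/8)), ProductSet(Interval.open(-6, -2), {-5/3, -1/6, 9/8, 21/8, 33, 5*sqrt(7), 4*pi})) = Union(ProductSet(Interval.open(-6, -2), {-5/3, -1/6, 9/8, 21/8, 33, 5*sqrt(7), 4*pi}), ProductSet(Interval(-2/83, 5*sqrt(5)), Interval(-3, 21/8)))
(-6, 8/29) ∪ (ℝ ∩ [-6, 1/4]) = [-6, 8/29)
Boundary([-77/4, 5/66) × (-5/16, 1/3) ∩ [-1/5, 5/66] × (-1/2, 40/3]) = ({-1/5, 5/66} × [-5/16, 1/3]) ∪ ([-1/5, 5/66] × {-5/16, 1/3})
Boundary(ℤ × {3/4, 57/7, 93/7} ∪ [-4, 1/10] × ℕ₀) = (ℤ × {3/4, 57/7, 93/7}) ∪ ([-4, 1/10] × ℕ₀)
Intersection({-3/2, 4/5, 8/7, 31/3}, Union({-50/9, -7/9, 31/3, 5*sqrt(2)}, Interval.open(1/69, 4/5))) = {31/3}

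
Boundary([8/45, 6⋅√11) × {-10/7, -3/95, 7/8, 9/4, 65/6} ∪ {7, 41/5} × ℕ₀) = ({7, 41/5} × ℕ₀) ∪ ([8/45, 6⋅√11] × {-10/7, -3/95, 7/8, 9/4, 65/6})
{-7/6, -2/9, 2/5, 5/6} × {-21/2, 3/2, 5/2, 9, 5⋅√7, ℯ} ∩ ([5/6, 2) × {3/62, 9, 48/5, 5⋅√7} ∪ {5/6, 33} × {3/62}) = {5/6} × {9, 5⋅√7}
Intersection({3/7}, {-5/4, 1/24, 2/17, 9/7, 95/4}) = EmptySet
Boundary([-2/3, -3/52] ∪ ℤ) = {-2/3, -3/52} ∪ (ℤ \ (-2/3, -3/52))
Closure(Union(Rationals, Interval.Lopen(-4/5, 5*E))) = Union(Interval(-oo, oo), Rationals)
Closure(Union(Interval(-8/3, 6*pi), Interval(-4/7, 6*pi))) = Interval(-8/3, 6*pi)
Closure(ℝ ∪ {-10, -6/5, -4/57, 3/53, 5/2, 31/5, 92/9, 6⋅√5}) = ℝ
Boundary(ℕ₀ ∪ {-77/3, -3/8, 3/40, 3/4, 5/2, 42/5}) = {-77/3, -3/8, 3/40, 3/4, 5/2, 42/5} ∪ ℕ₀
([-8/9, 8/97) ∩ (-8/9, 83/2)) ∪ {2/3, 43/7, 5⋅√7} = (-8/9, 8/97) ∪ {2/3, 43/7, 5⋅√7}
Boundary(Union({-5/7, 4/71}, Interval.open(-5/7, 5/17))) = {-5/7, 5/17}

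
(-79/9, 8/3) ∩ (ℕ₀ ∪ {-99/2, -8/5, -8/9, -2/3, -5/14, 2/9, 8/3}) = {-8/5, -8/9, -2/3, -5/14, 2/9} ∪ {0, 1, 2}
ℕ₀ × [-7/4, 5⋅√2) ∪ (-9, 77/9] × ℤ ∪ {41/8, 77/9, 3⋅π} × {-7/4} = ((-9, 77/9] × ℤ) ∪ ({41/8, 77/9, 3⋅π} × {-7/4}) ∪ (ℕ₀ × [-7/4, 5⋅√2))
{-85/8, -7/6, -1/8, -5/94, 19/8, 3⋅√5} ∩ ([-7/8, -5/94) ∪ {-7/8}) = {-1/8}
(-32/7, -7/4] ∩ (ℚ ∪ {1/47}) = ℚ ∩ (-32/7, -7/4]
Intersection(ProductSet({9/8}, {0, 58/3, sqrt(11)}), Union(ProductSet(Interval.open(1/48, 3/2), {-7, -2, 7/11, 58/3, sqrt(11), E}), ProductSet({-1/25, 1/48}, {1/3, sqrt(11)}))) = ProductSet({9/8}, {58/3, sqrt(11)})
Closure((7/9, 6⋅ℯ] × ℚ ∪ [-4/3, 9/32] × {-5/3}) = ([-4/3, 9/32] × {-5/3}) ∪ ([7/9, 6⋅ℯ] × ℝ)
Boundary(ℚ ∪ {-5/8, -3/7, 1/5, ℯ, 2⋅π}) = ℝ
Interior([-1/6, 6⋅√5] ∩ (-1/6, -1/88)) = (-1/6, -1/88)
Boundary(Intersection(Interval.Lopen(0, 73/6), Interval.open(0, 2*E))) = {0, 2*E}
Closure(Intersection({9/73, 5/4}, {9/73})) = {9/73}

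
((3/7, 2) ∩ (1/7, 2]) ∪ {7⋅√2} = (3/7, 2) ∪ {7⋅√2}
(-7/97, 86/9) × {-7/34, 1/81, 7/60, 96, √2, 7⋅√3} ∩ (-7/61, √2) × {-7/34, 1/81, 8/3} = (-7/97, √2) × {-7/34, 1/81}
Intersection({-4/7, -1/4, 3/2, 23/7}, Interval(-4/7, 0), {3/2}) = EmptySet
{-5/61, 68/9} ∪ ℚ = ℚ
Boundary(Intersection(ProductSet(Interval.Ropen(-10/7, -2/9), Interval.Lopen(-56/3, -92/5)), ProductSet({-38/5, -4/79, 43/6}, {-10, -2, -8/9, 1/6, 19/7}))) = EmptySet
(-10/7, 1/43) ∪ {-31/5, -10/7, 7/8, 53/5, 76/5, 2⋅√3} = {-31/5, 7/8, 53/5, 76/5, 2⋅√3} ∪ [-10/7, 1/43)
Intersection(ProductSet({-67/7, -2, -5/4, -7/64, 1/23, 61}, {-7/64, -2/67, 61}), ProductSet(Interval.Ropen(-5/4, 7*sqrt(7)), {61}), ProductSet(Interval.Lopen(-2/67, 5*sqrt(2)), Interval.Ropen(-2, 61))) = EmptySet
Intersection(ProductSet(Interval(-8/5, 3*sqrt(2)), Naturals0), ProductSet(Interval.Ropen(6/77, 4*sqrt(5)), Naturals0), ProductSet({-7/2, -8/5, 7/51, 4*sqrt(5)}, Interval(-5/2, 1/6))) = ProductSet({7/51}, Range(0, 1, 1))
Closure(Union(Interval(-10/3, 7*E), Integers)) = Union(Integers, Interval(-10/3, 7*E))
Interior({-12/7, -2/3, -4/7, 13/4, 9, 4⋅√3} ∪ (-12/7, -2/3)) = (-12/7, -2/3)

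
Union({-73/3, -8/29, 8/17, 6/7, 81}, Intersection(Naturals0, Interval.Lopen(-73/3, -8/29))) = {-73/3, -8/29, 8/17, 6/7, 81}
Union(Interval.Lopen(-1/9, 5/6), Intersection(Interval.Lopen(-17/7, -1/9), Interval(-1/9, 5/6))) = Interval(-1/9, 5/6)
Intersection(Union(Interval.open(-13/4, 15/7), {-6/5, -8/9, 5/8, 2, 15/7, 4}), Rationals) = Union({4}, Intersection(Interval.Lopen(-13/4, 15/7), Rationals))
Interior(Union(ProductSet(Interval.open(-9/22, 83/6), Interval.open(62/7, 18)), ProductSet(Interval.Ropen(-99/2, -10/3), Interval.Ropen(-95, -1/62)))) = Union(ProductSet(Interval.open(-99/2, -10/3), Interval.open(-95, -1/62)), ProductSet(Interval.open(-9/22, 83/6), Interval.open(62/7, 18)))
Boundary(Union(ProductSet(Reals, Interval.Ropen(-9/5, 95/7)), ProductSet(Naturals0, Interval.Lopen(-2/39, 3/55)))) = ProductSet(Reals, {-9/5, 95/7})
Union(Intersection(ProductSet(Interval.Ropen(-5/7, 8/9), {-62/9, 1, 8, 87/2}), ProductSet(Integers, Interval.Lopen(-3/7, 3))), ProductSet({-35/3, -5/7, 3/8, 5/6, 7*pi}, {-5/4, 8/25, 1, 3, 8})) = Union(ProductSet({-35/3, -5/7, 3/8, 5/6, 7*pi}, {-5/4, 8/25, 1, 3, 8}), ProductSet(Range(0, 1, 1), {1}))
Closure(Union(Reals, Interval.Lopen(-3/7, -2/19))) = Interval(-oo, oo)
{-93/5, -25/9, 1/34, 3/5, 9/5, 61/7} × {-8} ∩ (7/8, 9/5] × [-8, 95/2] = {9/5} × {-8}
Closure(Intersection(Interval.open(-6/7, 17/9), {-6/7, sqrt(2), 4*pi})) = {sqrt(2)}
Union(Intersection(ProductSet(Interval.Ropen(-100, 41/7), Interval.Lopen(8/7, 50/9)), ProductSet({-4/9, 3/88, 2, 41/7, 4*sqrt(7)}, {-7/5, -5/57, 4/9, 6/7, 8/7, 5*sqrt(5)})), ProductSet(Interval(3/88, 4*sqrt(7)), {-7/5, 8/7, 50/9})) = ProductSet(Interval(3/88, 4*sqrt(7)), {-7/5, 8/7, 50/9})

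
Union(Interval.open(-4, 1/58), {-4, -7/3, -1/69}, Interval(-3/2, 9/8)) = Interval(-4, 9/8)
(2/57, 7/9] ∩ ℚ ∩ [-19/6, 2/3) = ℚ ∩ (2/57, 2/3)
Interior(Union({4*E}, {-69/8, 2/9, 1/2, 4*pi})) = EmptySet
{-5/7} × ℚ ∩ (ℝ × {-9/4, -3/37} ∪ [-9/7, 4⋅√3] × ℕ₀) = {-5/7} × ({-9/4, -3/37} ∪ ℕ₀)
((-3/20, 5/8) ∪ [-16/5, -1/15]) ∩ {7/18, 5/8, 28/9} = {7/18}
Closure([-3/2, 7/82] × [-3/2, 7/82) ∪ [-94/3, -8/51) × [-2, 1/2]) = ({7/82} × [-3/2, 7/82]) ∪ ([-94/3, -8/51] × {-2, 1/2}) ∪ ([-8/51, 7/82] × {-3/2, 7/82}) ∪ ([-94/3, -8/51) × [-2, 1/2]) ∪ ([-3/2, 7/82] × [-3/2, 7/82)) ∪ ({-94/3, -8/51} × ([-2, -3/2] ∪ [7/82, 1/2]))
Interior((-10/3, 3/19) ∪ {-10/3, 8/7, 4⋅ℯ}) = (-10/3, 3/19)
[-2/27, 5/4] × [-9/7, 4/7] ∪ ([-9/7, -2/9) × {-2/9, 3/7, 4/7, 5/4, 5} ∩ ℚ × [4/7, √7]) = ((ℚ ∩ [-9/7, -2/9)) × {4/7, 5/4}) ∪ ([-2/27, 5/4] × [-9/7, 4/7])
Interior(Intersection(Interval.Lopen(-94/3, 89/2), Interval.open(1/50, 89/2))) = Interval.open(1/50, 89/2)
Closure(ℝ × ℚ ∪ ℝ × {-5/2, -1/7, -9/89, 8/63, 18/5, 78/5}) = ℝ × ℝ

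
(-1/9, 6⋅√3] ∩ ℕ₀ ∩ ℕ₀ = {0, 1, …, 10}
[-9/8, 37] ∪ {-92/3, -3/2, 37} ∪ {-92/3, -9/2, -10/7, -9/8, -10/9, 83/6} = {-92/3, -9/2, -3/2, -10/7} ∪ [-9/8, 37]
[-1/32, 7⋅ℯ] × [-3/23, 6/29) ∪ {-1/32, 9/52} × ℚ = ({-1/32, 9/52} × ℚ) ∪ ([-1/32, 7⋅ℯ] × [-3/23, 6/29))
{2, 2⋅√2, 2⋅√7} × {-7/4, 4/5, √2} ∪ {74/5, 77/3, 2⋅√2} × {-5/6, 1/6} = ({74/5, 77/3, 2⋅√2} × {-5/6, 1/6}) ∪ ({2, 2⋅√2, 2⋅√7} × {-7/4, 4/5, √2})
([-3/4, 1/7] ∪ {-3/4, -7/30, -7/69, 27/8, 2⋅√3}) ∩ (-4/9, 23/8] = (-4/9, 1/7]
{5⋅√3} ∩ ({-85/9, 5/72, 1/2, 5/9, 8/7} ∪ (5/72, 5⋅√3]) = {5⋅√3}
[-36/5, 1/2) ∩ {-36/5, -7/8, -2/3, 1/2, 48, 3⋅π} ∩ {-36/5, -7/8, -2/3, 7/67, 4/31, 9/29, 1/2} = {-36/5, -7/8, -2/3}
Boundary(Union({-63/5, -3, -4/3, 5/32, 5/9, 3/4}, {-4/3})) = {-63/5, -3, -4/3, 5/32, 5/9, 3/4}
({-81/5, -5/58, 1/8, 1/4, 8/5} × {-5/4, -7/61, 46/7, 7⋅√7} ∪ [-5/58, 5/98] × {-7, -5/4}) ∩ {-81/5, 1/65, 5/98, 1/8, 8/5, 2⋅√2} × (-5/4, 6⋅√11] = {-81/5, 1/8, 8/5} × {-7/61, 46/7, 7⋅√7}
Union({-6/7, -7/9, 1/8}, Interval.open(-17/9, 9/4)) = Interval.open(-17/9, 9/4)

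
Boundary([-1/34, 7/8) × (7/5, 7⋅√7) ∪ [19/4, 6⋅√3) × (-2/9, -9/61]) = ({-1/34, 7/8} × [7/5, 7⋅√7]) ∪ ({19/4, 6⋅√3} × [-2/9, -9/61]) ∪ ([-1/34, 7/8] × {7/5, 7⋅√7}) ∪ ([19/4, 6⋅√3] × {-2/9, -9/61})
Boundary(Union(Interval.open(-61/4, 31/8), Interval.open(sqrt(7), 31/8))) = {-61/4, 31/8}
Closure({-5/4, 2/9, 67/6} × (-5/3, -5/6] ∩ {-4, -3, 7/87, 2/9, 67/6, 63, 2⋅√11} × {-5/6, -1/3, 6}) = {2/9, 67/6} × {-5/6}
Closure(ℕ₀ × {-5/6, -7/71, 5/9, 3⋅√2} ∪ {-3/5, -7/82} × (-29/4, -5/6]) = ({-3/5, -7/82} × [-29/4, -5/6]) ∪ (ℕ₀ × {-5/6, -7/71, 5/9, 3⋅√2})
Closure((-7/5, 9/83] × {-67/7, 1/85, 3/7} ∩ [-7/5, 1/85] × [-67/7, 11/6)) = [-7/5, 1/85] × {-67/7, 1/85, 3/7}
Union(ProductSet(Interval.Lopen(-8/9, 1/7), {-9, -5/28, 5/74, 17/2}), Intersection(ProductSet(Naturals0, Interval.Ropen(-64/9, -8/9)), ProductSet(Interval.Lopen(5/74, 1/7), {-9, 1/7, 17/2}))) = ProductSet(Interval.Lopen(-8/9, 1/7), {-9, -5/28, 5/74, 17/2})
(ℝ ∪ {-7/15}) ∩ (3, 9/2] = (3, 9/2]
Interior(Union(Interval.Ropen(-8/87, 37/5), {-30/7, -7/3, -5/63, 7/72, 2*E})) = Interval.open(-8/87, 37/5)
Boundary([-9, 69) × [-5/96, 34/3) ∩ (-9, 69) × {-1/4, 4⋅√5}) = [-9, 69] × {4⋅√5}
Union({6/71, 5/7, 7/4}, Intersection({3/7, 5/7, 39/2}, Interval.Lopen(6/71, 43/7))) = {6/71, 3/7, 5/7, 7/4}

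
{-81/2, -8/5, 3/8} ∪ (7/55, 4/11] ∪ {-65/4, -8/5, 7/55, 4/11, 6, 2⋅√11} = {-81/2, -65/4, -8/5, 3/8, 6, 2⋅√11} ∪ [7/55, 4/11]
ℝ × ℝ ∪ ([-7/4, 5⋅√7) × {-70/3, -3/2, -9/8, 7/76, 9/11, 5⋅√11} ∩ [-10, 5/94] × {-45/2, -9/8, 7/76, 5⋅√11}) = ℝ × ℝ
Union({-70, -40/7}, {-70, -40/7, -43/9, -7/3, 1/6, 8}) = {-70, -40/7, -43/9, -7/3, 1/6, 8}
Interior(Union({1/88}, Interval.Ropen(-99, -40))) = Interval.open(-99, -40)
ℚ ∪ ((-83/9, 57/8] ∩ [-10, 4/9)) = ℚ ∪ [-83/9, 4/9]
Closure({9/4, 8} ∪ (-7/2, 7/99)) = [-7/2, 7/99] ∪ {9/4, 8}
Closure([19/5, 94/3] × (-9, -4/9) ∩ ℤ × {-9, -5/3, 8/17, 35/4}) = {4, 5, …, 31} × {-5/3}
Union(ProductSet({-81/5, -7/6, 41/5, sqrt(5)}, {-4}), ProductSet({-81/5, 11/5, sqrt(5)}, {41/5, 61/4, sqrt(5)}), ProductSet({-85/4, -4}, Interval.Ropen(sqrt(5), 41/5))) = Union(ProductSet({-85/4, -4}, Interval.Ropen(sqrt(5), 41/5)), ProductSet({-81/5, 11/5, sqrt(5)}, {41/5, 61/4, sqrt(5)}), ProductSet({-81/5, -7/6, 41/5, sqrt(5)}, {-4}))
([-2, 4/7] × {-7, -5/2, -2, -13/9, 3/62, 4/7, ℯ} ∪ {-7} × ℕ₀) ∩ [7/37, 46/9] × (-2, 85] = [7/37, 4/7] × {-13/9, 3/62, 4/7, ℯ}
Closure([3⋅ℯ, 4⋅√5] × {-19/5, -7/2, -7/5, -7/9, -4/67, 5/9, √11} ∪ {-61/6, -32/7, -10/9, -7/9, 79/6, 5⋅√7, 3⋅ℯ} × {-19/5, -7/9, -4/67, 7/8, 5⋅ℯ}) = ([3⋅ℯ, 4⋅√5] × {-19/5, -7/2, -7/5, -7/9, -4/67, 5/9, √11}) ∪ ({-61/6, -32/7, -10/9, -7/9, 79/6, 5⋅√7, 3⋅ℯ} × {-19/5, -7/9, -4/67, 7/8, 5⋅ℯ})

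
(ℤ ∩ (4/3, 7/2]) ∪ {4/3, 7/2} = {4/3, 7/2} ∪ {2, 3}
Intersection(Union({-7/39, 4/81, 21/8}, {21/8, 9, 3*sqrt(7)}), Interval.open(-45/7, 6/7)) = {-7/39, 4/81}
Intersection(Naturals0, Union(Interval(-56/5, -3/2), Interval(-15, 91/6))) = Range(0, 16, 1)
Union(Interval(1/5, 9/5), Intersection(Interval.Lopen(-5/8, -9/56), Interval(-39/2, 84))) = Union(Interval.Lopen(-5/8, -9/56), Interval(1/5, 9/5))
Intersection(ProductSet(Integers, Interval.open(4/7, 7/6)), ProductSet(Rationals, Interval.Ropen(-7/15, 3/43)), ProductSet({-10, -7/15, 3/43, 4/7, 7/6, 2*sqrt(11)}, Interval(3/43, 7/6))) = EmptySet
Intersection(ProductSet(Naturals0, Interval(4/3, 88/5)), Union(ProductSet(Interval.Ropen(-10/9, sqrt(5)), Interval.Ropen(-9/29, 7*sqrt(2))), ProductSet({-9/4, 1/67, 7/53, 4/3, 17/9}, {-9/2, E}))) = ProductSet(Range(0, 3, 1), Interval.Ropen(4/3, 7*sqrt(2)))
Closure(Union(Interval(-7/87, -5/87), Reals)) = Interval(-oo, oo)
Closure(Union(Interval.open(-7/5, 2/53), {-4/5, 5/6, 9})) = Union({5/6, 9}, Interval(-7/5, 2/53))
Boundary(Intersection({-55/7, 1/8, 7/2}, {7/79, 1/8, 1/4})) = {1/8}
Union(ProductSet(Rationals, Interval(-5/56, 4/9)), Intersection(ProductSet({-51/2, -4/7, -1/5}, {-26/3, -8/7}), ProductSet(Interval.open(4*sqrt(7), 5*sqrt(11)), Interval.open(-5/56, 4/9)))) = ProductSet(Rationals, Interval(-5/56, 4/9))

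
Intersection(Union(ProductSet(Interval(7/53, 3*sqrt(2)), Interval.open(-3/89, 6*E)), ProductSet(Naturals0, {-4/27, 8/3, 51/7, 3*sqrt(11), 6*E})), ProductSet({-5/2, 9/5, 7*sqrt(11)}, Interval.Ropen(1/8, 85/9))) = ProductSet({9/5}, Interval.Ropen(1/8, 85/9))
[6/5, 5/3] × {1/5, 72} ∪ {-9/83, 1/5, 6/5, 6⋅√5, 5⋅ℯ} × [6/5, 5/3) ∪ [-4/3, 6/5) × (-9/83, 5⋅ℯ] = ([6/5, 5/3] × {1/5, 72}) ∪ ([-4/3, 6/5) × (-9/83, 5⋅ℯ]) ∪ ({-9/83, 1/5, 6/5, 6⋅√5, 5⋅ℯ} × [6/5, 5/3))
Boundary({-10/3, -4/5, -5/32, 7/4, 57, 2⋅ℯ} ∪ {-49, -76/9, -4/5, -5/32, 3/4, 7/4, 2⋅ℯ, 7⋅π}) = {-49, -76/9, -10/3, -4/5, -5/32, 3/4, 7/4, 57, 2⋅ℯ, 7⋅π}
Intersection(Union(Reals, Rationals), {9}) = {9}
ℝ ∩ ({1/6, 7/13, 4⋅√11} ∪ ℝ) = ℝ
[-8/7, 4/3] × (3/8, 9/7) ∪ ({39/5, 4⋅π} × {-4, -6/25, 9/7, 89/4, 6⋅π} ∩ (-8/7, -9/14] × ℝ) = [-8/7, 4/3] × (3/8, 9/7)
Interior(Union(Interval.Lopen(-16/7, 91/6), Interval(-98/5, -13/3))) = Union(Interval.open(-98/5, -13/3), Interval.open(-16/7, 91/6))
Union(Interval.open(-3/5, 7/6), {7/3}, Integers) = Union({7/3}, Integers, Interval.open(-3/5, 7/6))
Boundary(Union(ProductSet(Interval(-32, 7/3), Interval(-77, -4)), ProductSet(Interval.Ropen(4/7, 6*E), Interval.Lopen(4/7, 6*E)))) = Union(ProductSet({-32, 7/3}, Interval(-77, -4)), ProductSet({4/7, 6*E}, Interval(4/7, 6*E)), ProductSet(Interval(-32, 7/3), {-77, -4}), ProductSet(Interval(4/7, 6*E), {4/7, 6*E}))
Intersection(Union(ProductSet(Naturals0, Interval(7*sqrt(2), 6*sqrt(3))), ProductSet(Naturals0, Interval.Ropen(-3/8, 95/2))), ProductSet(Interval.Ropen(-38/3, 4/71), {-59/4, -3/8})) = ProductSet(Range(0, 1, 1), {-3/8})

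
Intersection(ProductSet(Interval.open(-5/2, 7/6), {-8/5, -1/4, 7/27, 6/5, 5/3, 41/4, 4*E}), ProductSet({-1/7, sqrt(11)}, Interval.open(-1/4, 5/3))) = ProductSet({-1/7}, {7/27, 6/5})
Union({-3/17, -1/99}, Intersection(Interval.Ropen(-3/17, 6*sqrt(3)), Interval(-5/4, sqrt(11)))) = Interval(-3/17, sqrt(11))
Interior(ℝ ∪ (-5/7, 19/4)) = (-∞, ∞)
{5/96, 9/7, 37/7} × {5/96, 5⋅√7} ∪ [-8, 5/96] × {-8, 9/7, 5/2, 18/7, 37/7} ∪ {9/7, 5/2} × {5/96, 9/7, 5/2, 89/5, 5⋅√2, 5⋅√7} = ({5/96, 9/7, 37/7} × {5/96, 5⋅√7}) ∪ ([-8, 5/96] × {-8, 9/7, 5/2, 18/7, 37/7}) ∪ ({9/7, 5/2} × {5/96, 9/7, 5/2, 89/5, 5⋅√2, 5⋅√7})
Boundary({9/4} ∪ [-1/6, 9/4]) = {-1/6, 9/4}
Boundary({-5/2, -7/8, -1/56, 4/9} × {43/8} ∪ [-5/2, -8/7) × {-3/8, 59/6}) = ({-5/2, -7/8, -1/56, 4/9} × {43/8}) ∪ ([-5/2, -8/7] × {-3/8, 59/6})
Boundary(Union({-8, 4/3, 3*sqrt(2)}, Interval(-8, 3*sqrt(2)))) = {-8, 3*sqrt(2)}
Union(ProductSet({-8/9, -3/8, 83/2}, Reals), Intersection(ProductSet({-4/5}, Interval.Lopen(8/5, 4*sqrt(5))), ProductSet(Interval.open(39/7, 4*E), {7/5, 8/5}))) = ProductSet({-8/9, -3/8, 83/2}, Reals)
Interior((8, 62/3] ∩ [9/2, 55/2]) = (8, 62/3)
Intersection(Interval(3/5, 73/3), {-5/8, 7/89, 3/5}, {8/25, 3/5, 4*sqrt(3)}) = {3/5}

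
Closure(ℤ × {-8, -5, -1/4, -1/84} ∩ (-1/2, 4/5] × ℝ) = {0} × {-8, -5, -1/4, -1/84}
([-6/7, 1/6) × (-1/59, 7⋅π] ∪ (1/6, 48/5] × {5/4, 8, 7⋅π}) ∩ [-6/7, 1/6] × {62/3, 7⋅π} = [-6/7, 1/6) × {62/3, 7⋅π}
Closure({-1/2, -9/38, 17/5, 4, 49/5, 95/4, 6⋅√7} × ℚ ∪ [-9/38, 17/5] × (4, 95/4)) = ([-9/38, 17/5] × [4, 95/4]) ∪ ({-1/2, -9/38, 17/5, 4, 49/5, 95/4, 6⋅√7} × (ℚ ∪ (-∞, ∞)))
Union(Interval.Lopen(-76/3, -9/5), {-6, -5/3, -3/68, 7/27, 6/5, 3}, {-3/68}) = Union({-5/3, -3/68, 7/27, 6/5, 3}, Interval.Lopen(-76/3, -9/5))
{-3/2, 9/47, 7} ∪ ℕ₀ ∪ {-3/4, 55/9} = {-3/2, -3/4, 9/47, 55/9} ∪ ℕ₀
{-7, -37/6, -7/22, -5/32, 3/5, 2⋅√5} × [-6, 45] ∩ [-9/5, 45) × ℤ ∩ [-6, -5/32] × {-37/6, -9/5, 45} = {-7/22, -5/32} × {45}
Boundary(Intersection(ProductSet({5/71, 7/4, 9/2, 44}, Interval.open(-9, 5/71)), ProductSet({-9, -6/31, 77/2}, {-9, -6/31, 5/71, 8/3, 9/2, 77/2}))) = EmptySet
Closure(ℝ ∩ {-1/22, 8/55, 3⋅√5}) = {-1/22, 8/55, 3⋅√5}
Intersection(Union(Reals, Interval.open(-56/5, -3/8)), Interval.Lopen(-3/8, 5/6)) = Interval.Lopen(-3/8, 5/6)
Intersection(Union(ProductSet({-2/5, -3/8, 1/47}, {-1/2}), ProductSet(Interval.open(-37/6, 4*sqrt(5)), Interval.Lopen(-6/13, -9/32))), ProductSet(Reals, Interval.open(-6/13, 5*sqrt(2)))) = ProductSet(Interval.open(-37/6, 4*sqrt(5)), Interval.Lopen(-6/13, -9/32))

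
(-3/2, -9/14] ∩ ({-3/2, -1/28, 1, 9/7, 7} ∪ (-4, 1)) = (-3/2, -9/14]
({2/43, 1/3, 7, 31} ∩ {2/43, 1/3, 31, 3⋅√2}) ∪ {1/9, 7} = {2/43, 1/9, 1/3, 7, 31}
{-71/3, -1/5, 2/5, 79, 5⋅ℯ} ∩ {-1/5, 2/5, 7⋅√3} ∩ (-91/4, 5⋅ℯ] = {-1/5, 2/5}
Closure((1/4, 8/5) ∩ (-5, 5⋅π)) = [1/4, 8/5]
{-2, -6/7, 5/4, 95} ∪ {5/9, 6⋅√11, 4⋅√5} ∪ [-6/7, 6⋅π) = {-2, 95, 6⋅√11} ∪ [-6/7, 6⋅π)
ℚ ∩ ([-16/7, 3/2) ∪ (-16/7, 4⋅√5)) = ℚ ∩ [-16/7, 4⋅√5)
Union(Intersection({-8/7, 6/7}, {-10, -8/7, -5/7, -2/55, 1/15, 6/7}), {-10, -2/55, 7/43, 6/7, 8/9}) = {-10, -8/7, -2/55, 7/43, 6/7, 8/9}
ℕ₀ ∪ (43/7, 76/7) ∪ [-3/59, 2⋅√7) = [-3/59, 2⋅√7) ∪ ℕ₀ ∪ (43/7, 76/7)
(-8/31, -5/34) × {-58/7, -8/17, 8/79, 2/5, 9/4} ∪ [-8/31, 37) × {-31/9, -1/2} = ([-8/31, 37) × {-31/9, -1/2}) ∪ ((-8/31, -5/34) × {-58/7, -8/17, 8/79, 2/5, 9/4})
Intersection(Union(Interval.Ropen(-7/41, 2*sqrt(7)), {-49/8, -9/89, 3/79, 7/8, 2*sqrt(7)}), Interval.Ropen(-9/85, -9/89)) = Interval.Ropen(-9/85, -9/89)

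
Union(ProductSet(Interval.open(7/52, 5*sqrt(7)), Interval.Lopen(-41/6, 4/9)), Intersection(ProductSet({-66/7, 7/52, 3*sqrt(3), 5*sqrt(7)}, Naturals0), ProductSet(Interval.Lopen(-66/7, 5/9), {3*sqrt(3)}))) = ProductSet(Interval.open(7/52, 5*sqrt(7)), Interval.Lopen(-41/6, 4/9))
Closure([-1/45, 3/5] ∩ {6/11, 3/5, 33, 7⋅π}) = {6/11, 3/5}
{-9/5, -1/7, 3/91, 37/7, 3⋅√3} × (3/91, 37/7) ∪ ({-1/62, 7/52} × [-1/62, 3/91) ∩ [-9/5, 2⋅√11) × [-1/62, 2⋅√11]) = ({-1/62, 7/52} × [-1/62, 3/91)) ∪ ({-9/5, -1/7, 3/91, 37/7, 3⋅√3} × (3/91, 37/7))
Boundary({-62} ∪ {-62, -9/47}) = {-62, -9/47}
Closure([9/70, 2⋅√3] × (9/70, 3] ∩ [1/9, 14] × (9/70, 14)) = [9/70, 2⋅√3] × [9/70, 3]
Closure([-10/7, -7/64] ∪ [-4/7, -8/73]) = [-10/7, -7/64]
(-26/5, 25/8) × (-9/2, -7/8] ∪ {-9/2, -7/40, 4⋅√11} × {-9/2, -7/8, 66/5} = ((-26/5, 25/8) × (-9/2, -7/8]) ∪ ({-9/2, -7/40, 4⋅√11} × {-9/2, -7/8, 66/5})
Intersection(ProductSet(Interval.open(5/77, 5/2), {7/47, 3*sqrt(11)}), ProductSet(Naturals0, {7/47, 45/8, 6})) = ProductSet(Range(1, 3, 1), {7/47})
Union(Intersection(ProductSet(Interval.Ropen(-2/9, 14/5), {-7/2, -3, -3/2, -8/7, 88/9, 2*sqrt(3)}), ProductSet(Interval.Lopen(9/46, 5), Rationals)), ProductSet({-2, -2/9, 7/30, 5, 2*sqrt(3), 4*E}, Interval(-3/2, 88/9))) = Union(ProductSet({-2, -2/9, 7/30, 5, 2*sqrt(3), 4*E}, Interval(-3/2, 88/9)), ProductSet(Interval.open(9/46, 14/5), {-7/2, -3, -3/2, -8/7, 88/9}))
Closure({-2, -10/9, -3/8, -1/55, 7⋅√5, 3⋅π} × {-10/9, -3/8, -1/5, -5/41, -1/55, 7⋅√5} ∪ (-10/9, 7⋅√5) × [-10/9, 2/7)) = ({-10/9, 7⋅√5} × [-10/9, 2/7]) ∪ ([-10/9, 7⋅√5] × {-10/9, 2/7}) ∪ ((-10/9, 7⋅√5) × [-10/9, 2/7)) ∪ ({-2, -10/9, -3/8, -1/55, 7⋅√5, 3⋅π} × {-10/9, -3/8, -1/5, -5/41, -1/55, 7⋅√5})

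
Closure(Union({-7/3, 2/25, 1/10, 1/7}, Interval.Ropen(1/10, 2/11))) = Union({-7/3, 2/25}, Interval(1/10, 2/11))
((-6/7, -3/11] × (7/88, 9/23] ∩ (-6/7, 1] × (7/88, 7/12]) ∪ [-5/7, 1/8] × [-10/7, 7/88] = ((-6/7, -3/11] × (7/88, 9/23]) ∪ ([-5/7, 1/8] × [-10/7, 7/88])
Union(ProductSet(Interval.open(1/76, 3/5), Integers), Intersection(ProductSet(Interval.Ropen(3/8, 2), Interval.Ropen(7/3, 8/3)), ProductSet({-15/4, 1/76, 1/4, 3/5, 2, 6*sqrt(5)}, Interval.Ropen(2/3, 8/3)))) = Union(ProductSet({3/5}, Interval.Ropen(7/3, 8/3)), ProductSet(Interval.open(1/76, 3/5), Integers))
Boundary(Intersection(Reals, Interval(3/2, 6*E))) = {3/2, 6*E}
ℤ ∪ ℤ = ℤ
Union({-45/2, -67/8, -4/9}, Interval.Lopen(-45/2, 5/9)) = Interval(-45/2, 5/9)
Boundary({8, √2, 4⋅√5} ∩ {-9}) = ∅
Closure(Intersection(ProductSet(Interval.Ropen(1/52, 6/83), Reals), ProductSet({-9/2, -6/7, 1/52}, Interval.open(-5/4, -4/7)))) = ProductSet({1/52}, Interval(-5/4, -4/7))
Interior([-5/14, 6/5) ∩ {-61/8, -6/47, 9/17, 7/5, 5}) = ∅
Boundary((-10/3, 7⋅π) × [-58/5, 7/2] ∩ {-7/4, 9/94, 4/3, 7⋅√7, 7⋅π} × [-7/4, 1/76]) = {-7/4, 9/94, 4/3, 7⋅√7} × [-7/4, 1/76]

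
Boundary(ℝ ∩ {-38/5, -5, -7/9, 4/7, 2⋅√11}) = {-38/5, -5, -7/9, 4/7, 2⋅√11}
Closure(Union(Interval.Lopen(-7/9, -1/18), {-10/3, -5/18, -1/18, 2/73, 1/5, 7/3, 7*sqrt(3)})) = Union({-10/3, 2/73, 1/5, 7/3, 7*sqrt(3)}, Interval(-7/9, -1/18))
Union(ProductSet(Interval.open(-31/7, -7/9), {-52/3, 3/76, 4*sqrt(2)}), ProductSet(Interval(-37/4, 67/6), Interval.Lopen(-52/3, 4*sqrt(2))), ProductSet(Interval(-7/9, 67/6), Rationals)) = Union(ProductSet(Interval(-37/4, 67/6), Interval.Lopen(-52/3, 4*sqrt(2))), ProductSet(Interval.open(-31/7, -7/9), {-52/3, 3/76, 4*sqrt(2)}), ProductSet(Interval(-7/9, 67/6), Rationals))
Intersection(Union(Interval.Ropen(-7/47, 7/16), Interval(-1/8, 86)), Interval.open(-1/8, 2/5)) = Interval.open(-1/8, 2/5)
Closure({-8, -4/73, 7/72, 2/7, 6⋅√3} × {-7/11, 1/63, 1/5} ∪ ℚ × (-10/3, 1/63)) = (ℝ × [-10/3, 1/63]) ∪ ({-8, -4/73, 7/72, 2/7, 6⋅√3} × {-7/11, 1/63, 1/5})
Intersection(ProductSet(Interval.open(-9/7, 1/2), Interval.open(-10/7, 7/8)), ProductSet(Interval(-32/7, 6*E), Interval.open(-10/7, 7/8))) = ProductSet(Interval.open(-9/7, 1/2), Interval.open(-10/7, 7/8))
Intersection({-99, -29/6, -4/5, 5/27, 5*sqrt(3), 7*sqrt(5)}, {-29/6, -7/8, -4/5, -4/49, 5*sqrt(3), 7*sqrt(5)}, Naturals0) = EmptySet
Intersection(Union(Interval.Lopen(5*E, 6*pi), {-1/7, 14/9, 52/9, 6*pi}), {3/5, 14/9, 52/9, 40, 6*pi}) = {14/9, 52/9, 6*pi}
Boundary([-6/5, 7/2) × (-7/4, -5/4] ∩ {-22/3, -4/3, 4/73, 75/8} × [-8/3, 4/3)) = {4/73} × [-7/4, -5/4]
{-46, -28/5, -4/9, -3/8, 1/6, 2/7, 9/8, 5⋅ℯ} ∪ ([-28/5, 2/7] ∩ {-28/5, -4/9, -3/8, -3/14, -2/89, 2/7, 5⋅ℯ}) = {-46, -28/5, -4/9, -3/8, -3/14, -2/89, 1/6, 2/7, 9/8, 5⋅ℯ}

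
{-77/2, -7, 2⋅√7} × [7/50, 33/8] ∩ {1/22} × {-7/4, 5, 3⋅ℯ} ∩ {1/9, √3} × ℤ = ∅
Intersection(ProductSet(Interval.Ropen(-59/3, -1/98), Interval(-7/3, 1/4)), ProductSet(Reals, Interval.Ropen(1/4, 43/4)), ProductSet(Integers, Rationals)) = ProductSet(Range(-19, 0, 1), {1/4})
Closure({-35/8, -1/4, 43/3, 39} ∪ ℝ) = ℝ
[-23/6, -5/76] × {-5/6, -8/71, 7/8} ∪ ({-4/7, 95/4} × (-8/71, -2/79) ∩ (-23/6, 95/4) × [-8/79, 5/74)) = ({-4/7} × [-8/79, -2/79)) ∪ ([-23/6, -5/76] × {-5/6, -8/71, 7/8})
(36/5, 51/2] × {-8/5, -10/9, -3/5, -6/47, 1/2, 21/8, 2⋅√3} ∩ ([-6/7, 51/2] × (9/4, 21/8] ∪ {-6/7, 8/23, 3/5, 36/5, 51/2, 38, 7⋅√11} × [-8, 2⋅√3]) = ((36/5, 51/2] × {21/8}) ∪ ({51/2, 7⋅√11} × {-8/5, -10/9, -3/5, -6/47, 1/2, 21/8, 2⋅√3})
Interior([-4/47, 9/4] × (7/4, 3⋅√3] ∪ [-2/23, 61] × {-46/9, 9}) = (-4/47, 9/4) × (7/4, 3⋅√3)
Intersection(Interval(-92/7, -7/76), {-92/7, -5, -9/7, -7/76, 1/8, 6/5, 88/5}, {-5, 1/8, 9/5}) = {-5}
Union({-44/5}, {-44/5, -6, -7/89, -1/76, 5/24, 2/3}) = {-44/5, -6, -7/89, -1/76, 5/24, 2/3}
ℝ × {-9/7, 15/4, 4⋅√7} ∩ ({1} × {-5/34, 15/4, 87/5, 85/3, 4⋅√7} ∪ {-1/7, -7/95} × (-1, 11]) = {-1/7, -7/95, 1} × {15/4, 4⋅√7}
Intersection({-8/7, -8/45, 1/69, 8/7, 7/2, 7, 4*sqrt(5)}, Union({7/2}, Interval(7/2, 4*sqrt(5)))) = {7/2, 7, 4*sqrt(5)}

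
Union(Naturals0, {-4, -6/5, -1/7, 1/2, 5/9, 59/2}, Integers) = Union({-6/5, -1/7, 1/2, 5/9, 59/2}, Integers)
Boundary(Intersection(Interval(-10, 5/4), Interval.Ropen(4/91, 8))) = {4/91, 5/4}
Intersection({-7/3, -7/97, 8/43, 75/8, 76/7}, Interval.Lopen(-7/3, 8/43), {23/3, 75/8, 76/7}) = EmptySet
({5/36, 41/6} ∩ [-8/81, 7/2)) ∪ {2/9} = {5/36, 2/9}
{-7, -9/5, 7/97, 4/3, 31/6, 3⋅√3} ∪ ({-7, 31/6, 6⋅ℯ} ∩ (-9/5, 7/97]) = {-7, -9/5, 7/97, 4/3, 31/6, 3⋅√3}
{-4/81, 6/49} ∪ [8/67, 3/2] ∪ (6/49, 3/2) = {-4/81} ∪ [8/67, 3/2]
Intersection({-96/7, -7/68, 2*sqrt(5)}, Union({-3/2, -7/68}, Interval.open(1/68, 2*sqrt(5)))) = {-7/68}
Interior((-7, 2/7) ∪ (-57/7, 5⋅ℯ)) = (-57/7, 5⋅ℯ)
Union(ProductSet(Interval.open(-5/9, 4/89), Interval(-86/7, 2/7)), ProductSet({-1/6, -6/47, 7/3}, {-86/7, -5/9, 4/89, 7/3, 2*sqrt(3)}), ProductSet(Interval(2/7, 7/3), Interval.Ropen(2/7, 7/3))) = Union(ProductSet({-1/6, -6/47, 7/3}, {-86/7, -5/9, 4/89, 7/3, 2*sqrt(3)}), ProductSet(Interval.open(-5/9, 4/89), Interval(-86/7, 2/7)), ProductSet(Interval(2/7, 7/3), Interval.Ropen(2/7, 7/3)))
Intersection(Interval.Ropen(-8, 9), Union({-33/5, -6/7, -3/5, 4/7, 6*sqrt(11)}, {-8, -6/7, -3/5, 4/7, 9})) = {-8, -33/5, -6/7, -3/5, 4/7}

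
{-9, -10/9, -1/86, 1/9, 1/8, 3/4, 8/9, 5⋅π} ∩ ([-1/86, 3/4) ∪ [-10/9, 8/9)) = {-10/9, -1/86, 1/9, 1/8, 3/4}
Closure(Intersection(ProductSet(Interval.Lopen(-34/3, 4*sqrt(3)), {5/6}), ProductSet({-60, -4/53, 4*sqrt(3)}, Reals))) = ProductSet({-4/53, 4*sqrt(3)}, {5/6})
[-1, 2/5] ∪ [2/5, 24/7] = [-1, 24/7]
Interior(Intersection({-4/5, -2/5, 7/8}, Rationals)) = EmptySet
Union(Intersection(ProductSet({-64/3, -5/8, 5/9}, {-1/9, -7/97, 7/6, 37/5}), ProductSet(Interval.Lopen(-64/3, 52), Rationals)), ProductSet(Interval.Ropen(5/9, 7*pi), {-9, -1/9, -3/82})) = Union(ProductSet({-5/8, 5/9}, {-1/9, -7/97, 7/6, 37/5}), ProductSet(Interval.Ropen(5/9, 7*pi), {-9, -1/9, -3/82}))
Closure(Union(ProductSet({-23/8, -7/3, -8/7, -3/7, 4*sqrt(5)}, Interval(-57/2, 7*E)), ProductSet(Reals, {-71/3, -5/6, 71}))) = Union(ProductSet({-23/8, -7/3, -8/7, -3/7, 4*sqrt(5)}, Interval(-57/2, 7*E)), ProductSet(Reals, {-71/3, -5/6, 71}))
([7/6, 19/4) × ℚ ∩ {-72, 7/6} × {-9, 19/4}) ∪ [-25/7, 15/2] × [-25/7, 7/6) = ({7/6} × {-9, 19/4}) ∪ ([-25/7, 15/2] × [-25/7, 7/6))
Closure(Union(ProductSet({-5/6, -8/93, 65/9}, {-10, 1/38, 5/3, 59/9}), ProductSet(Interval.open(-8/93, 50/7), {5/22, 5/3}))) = Union(ProductSet({-5/6, -8/93, 65/9}, {-10, 1/38, 5/3, 59/9}), ProductSet(Interval(-8/93, 50/7), {5/22, 5/3}))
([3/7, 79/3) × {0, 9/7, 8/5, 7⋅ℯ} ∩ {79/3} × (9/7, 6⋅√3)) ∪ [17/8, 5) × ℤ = [17/8, 5) × ℤ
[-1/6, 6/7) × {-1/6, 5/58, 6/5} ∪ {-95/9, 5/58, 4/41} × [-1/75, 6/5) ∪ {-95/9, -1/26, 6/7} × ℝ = ({-95/9, -1/26, 6/7} × ℝ) ∪ ({-95/9, 5/58, 4/41} × [-1/75, 6/5)) ∪ ([-1/6, 6/7) × {-1/6, 5/58, 6/5})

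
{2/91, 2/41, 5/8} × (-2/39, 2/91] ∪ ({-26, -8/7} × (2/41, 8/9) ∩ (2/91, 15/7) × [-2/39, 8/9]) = {2/91, 2/41, 5/8} × (-2/39, 2/91]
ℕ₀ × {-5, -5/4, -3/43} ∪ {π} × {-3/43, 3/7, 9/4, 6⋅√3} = (ℕ₀ × {-5, -5/4, -3/43}) ∪ ({π} × {-3/43, 3/7, 9/4, 6⋅√3})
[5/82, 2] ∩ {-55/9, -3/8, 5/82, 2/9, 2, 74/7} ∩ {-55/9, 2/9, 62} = {2/9}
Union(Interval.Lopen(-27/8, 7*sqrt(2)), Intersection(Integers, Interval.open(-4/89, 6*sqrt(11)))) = Union(Interval.Lopen(-27/8, 7*sqrt(2)), Range(0, 20, 1))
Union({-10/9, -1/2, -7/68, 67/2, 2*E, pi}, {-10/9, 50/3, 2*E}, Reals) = Reals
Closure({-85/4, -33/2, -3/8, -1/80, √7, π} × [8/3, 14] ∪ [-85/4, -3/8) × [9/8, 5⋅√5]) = ({-85/4, -33/2, -3/8, -1/80, √7, π} × [8/3, 14]) ∪ ([-85/4, -3/8] × [9/8, 5⋅√5])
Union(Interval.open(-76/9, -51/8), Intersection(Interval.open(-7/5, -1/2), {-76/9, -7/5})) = Interval.open(-76/9, -51/8)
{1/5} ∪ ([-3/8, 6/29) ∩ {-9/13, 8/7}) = {1/5}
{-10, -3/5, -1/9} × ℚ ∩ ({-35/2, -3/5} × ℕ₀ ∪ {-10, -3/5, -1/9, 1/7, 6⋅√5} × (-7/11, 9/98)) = ({-3/5} × ℕ₀) ∪ ({-10, -3/5, -1/9} × (ℚ ∩ (-7/11, 9/98)))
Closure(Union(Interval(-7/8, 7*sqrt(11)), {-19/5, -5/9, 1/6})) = Union({-19/5}, Interval(-7/8, 7*sqrt(11)))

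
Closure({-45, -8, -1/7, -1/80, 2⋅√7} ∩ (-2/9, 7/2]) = {-1/7, -1/80}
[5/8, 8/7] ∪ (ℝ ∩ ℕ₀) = ℕ₀ ∪ [5/8, 8/7]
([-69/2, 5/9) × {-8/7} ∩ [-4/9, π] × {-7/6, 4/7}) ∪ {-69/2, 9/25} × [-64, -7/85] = {-69/2, 9/25} × [-64, -7/85]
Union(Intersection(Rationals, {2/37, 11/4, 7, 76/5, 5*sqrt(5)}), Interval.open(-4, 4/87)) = Union({2/37, 11/4, 7, 76/5}, Interval.open(-4, 4/87))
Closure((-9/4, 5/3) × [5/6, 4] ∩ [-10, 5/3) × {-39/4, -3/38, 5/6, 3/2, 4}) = [-9/4, 5/3] × {5/6, 3/2, 4}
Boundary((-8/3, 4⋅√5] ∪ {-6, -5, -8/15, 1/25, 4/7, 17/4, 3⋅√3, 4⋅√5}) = {-6, -5, -8/3, 4⋅√5}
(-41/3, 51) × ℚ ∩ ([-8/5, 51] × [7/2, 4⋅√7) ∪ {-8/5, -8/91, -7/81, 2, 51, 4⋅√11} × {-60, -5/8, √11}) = ({-8/5, -8/91, -7/81, 2, 4⋅√11} × {-60, -5/8}) ∪ ([-8/5, 51) × (ℚ ∩ [7/2, 4⋅√7)))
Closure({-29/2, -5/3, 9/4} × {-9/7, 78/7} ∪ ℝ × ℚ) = ℝ × ℝ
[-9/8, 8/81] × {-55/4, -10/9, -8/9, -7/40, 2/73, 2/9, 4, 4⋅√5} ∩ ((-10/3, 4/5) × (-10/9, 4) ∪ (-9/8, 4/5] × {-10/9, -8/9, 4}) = ((-9/8, 8/81] × {-10/9, -8/9, 4}) ∪ ([-9/8, 8/81] × {-8/9, -7/40, 2/73, 2/9})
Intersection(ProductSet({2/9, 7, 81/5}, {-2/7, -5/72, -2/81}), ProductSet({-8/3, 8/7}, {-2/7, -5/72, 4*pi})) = EmptySet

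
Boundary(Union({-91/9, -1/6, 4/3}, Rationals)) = Reals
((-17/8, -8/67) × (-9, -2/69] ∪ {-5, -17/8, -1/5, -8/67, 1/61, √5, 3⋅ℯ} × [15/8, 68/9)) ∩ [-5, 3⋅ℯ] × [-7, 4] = ((-17/8, -8/67) × [-7, -2/69]) ∪ ({-5, -17/8, -1/5, -8/67, 1/61, √5, 3⋅ℯ} × [15/8, 4])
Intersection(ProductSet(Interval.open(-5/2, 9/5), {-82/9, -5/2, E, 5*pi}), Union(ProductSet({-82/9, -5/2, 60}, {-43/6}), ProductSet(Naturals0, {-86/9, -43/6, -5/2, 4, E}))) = ProductSet(Range(0, 2, 1), {-5/2, E})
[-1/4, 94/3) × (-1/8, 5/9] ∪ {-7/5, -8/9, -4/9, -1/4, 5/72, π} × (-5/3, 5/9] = ([-1/4, 94/3) × (-1/8, 5/9]) ∪ ({-7/5, -8/9, -4/9, -1/4, 5/72, π} × (-5/3, 5/9])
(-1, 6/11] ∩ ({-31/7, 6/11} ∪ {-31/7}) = {6/11}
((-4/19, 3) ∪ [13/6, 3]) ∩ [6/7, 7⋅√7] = [6/7, 3]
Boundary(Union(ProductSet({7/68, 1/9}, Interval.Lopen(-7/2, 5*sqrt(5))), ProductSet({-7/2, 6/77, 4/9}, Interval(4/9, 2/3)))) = Union(ProductSet({7/68, 1/9}, Interval(-7/2, 5*sqrt(5))), ProductSet({-7/2, 6/77, 4/9}, Interval(4/9, 2/3)))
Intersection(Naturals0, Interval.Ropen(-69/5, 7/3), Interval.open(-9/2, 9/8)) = Range(0, 2, 1)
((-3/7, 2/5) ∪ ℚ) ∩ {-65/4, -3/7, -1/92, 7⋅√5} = {-65/4, -3/7, -1/92}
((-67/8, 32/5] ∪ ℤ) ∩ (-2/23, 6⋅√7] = (-2/23, 32/5] ∪ {0, 1, …, 15}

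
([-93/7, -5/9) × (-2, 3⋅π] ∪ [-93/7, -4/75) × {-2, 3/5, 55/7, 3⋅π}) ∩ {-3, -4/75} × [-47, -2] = {-3} × {-2}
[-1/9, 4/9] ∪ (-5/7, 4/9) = (-5/7, 4/9]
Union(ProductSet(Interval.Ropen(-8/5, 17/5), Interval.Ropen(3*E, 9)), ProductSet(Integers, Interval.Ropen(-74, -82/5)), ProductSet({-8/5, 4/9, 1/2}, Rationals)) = Union(ProductSet({-8/5, 4/9, 1/2}, Rationals), ProductSet(Integers, Interval.Ropen(-74, -82/5)), ProductSet(Interval.Ropen(-8/5, 17/5), Interval.Ropen(3*E, 9)))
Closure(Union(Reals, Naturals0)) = Reals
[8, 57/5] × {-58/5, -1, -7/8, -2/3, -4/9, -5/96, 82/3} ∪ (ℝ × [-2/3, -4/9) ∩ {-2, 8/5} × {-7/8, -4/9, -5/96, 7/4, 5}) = [8, 57/5] × {-58/5, -1, -7/8, -2/3, -4/9, -5/96, 82/3}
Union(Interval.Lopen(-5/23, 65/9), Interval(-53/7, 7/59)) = Interval(-53/7, 65/9)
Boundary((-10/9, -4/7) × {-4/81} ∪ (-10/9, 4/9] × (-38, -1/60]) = ({-10/9, 4/9} × [-38, -1/60]) ∪ ([-10/9, 4/9] × {-38, -1/60})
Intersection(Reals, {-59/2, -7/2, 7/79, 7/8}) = {-59/2, -7/2, 7/79, 7/8}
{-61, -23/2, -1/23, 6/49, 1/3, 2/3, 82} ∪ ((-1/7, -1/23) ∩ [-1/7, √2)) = {-61, -23/2, 6/49, 1/3, 2/3, 82} ∪ (-1/7, -1/23]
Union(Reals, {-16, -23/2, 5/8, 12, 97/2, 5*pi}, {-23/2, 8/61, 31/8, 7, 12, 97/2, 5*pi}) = Reals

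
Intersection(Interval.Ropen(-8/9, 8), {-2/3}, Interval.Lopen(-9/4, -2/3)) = {-2/3}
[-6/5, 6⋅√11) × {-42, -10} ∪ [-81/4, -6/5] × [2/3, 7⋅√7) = ([-6/5, 6⋅√11) × {-42, -10}) ∪ ([-81/4, -6/5] × [2/3, 7⋅√7))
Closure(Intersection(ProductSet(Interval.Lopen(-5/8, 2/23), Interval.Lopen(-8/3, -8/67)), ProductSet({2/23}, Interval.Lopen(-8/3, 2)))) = ProductSet({2/23}, Interval(-8/3, -8/67))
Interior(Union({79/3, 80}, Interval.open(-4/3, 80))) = Interval.open(-4/3, 80)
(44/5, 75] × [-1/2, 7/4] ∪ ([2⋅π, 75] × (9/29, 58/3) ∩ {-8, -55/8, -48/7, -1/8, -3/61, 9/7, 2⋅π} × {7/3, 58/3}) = ({2⋅π} × {7/3}) ∪ ((44/5, 75] × [-1/2, 7/4])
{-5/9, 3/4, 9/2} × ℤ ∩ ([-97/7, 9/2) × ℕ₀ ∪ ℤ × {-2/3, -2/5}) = {-5/9, 3/4} × ℕ₀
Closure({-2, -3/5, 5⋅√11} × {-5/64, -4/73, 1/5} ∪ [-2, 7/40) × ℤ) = ([-2, 7/40] × ℤ) ∪ ({-2, -3/5, 5⋅√11} × {-5/64, -4/73, 1/5})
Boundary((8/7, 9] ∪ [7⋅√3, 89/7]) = {8/7, 9, 89/7, 7⋅√3}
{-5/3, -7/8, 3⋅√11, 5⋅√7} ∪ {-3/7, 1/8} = {-5/3, -7/8, -3/7, 1/8, 3⋅√11, 5⋅√7}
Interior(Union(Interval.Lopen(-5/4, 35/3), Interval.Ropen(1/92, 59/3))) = Interval.open(-5/4, 59/3)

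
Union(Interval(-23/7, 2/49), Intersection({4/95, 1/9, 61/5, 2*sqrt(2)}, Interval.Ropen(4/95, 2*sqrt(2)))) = Union({4/95, 1/9}, Interval(-23/7, 2/49))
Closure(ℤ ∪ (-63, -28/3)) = ℤ ∪ [-63, -28/3]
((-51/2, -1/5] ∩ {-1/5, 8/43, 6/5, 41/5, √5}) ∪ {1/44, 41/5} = {-1/5, 1/44, 41/5}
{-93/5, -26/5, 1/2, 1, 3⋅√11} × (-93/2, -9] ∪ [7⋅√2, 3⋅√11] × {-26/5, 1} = ({-93/5, -26/5, 1/2, 1, 3⋅√11} × (-93/2, -9]) ∪ ([7⋅√2, 3⋅√11] × {-26/5, 1})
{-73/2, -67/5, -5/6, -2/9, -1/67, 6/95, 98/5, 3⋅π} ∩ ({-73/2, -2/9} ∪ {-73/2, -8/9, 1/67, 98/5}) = {-73/2, -2/9, 98/5}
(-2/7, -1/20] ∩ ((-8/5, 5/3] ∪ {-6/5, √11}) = (-2/7, -1/20]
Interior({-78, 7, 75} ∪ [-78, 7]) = (-78, 7)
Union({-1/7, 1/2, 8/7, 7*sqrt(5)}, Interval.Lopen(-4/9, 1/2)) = Union({8/7, 7*sqrt(5)}, Interval.Lopen(-4/9, 1/2))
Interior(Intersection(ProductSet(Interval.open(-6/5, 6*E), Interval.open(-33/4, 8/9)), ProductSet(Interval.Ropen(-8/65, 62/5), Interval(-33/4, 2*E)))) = ProductSet(Interval.open(-8/65, 62/5), Interval.open(-33/4, 8/9))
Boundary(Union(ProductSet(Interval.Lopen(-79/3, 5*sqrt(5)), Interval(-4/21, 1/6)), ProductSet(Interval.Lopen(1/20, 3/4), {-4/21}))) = Union(ProductSet({-79/3, 5*sqrt(5)}, Interval(-4/21, 1/6)), ProductSet(Interval(-79/3, 5*sqrt(5)), {-4/21, 1/6}))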